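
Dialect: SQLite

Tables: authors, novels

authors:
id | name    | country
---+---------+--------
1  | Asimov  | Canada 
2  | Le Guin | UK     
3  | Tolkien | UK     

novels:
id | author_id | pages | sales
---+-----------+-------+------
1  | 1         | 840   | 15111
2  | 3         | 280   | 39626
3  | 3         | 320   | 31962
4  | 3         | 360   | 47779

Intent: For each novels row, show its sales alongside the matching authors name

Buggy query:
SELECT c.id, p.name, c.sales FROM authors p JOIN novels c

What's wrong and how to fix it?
Bug: Missing join condition: each novels row is matched to all authors rows instead of just its own

Fix: Add ON c.author_id = p.id to the JOIN

Corrected query:
SELECT c.id, p.name, c.sales FROM authors p JOIN novels c ON c.author_id = p.id

Result:
id | name    | sales
---+---------+------
1  | Asimov  | 15111
2  | Tolkien | 39626
3  | Tolkien | 31962
4  | Tolkien | 47779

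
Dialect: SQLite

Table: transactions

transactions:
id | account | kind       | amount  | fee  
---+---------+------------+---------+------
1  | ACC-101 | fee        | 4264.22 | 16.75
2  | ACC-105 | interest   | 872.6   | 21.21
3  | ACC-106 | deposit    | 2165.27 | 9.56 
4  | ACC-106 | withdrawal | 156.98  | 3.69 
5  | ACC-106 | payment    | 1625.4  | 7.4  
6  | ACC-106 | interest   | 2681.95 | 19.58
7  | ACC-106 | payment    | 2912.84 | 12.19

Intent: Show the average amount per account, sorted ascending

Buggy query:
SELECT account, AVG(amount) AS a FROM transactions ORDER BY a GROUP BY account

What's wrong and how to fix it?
Bug: ORDER BY appears before GROUP BY; SQL clause order requires GROUP BY first

Fix: Reorder: SELECT … FROM … GROUP BY … ORDER BY …

Corrected query:
SELECT account, AVG(amount) AS a FROM transactions GROUP BY account ORDER BY a

Result:
account | a       
--------+---------
ACC-105 | 872.6   
ACC-106 | 1908.488
ACC-101 | 4264.22 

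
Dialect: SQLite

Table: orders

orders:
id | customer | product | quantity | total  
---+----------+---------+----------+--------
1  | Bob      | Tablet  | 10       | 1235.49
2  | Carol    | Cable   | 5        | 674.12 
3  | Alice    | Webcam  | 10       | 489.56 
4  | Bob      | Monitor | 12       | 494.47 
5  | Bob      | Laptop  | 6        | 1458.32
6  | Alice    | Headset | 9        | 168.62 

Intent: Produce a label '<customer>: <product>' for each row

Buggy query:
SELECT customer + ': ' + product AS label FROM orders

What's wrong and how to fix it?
Bug: SQLite uses || for string concatenation; + coerces text to numbers (yielding 0)

Fix: Replace + with || to concatenate text

Corrected query:
SELECT customer || ': ' || product AS label FROM orders

Result:
label         
--------------
Bob: Tablet   
Carol: Cable  
Alice: Webcam 
Bob: Monitor  
Bob: Laptop   
Alice: Headset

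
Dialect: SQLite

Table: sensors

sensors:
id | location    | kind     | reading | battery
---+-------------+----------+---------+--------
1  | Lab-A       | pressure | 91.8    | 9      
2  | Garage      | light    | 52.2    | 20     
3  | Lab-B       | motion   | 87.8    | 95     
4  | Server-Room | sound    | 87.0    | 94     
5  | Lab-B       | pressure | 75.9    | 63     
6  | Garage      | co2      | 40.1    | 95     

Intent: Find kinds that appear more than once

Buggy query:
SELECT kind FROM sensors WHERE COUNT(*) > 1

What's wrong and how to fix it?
Bug: WHERE can't reference COUNT(*); aggregates are computed after WHERE

Fix: Group first, then use HAVING for the count condition

Corrected query:
SELECT kind FROM sensors GROUP BY kind HAVING COUNT(*) > 1

Result:
kind    
--------
pressure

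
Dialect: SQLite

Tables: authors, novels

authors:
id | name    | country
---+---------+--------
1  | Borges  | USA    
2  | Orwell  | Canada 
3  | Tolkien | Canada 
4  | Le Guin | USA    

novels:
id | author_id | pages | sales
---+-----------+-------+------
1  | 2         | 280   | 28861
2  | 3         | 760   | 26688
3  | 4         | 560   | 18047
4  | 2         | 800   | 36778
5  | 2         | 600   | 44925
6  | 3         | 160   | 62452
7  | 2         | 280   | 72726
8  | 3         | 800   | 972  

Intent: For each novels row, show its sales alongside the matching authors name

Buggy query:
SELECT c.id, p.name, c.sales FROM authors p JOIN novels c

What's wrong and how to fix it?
Bug: JOIN with no ON clause produces a cartesian product; every novels row pairs with every authors row

Fix: Add ON c.author_id = p.id to the JOIN

Corrected query:
SELECT c.id, p.name, c.sales FROM authors p JOIN novels c ON c.author_id = p.id

Result:
id | name    | sales
---+---------+------
1  | Orwell  | 28861
2  | Tolkien | 26688
3  | Le Guin | 18047
4  | Orwell  | 36778
5  | Orwell  | 44925
6  | Tolkien | 62452
7  | Orwell  | 72726
8  | Tolkien | 972  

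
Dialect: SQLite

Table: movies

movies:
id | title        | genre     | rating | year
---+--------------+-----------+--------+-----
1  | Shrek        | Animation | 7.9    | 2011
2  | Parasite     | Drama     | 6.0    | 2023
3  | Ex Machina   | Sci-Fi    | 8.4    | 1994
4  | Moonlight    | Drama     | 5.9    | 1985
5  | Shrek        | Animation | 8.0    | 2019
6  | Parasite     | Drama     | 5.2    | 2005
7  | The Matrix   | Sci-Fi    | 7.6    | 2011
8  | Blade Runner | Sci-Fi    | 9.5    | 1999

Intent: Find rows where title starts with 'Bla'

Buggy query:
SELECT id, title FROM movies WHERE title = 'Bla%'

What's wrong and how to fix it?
Bug: Wildcards only work with LIKE; '=' treats '%' as a literal character

Fix: Use LIKE for wildcard pattern matching

Corrected query:
SELECT id, title FROM movies WHERE title LIKE 'Bla%'

Result:
id | title       
---+-------------
8  | Blade Runner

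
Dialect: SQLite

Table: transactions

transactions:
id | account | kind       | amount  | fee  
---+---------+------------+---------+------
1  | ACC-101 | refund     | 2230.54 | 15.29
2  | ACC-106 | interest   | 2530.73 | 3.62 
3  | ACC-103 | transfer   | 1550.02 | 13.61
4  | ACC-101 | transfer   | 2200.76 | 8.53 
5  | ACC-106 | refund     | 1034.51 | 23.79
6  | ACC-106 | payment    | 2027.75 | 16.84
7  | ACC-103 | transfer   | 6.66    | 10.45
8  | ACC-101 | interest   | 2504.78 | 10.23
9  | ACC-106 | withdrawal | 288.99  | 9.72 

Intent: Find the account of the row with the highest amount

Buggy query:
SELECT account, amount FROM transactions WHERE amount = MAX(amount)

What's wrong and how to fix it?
Bug: MAX(amount) is an aggregate and cannot be used directly in WHERE

Fix: Wrap MAX in a scalar subquery so WHERE compares against a single value

Corrected query:
SELECT account, amount FROM transactions WHERE amount = (SELECT MAX(amount) FROM transactions)

Result:
account | amount 
--------+--------
ACC-106 | 2530.73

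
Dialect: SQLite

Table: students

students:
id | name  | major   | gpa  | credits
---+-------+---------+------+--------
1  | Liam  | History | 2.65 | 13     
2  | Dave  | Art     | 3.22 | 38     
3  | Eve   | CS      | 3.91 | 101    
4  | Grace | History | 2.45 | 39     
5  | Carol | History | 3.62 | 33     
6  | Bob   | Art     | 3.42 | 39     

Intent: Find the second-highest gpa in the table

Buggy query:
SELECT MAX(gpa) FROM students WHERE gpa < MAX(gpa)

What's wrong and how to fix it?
Bug: The inner MAX is an aggregate inside WHERE, which is not allowed

Fix: Compute the overall MAX in a subquery, then take MAX of rows below it

Corrected query:
SELECT MAX(gpa) FROM students WHERE gpa < (SELECT MAX(gpa) FROM students)

Result:
MAX(gpa)
--------
3.62    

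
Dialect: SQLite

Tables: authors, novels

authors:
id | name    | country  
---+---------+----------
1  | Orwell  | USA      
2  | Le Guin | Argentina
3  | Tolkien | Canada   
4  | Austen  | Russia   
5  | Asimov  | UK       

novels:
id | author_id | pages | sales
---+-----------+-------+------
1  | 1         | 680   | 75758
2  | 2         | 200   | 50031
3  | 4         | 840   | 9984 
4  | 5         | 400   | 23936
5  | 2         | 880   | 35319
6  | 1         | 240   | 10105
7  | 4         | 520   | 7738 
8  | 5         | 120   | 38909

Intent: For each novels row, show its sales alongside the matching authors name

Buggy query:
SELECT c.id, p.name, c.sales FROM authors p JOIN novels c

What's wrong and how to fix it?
Bug: JOIN with no ON clause produces a cartesian product; every novels row pairs with every authors row

Fix: Add ON c.author_id = p.id to the JOIN

Corrected query:
SELECT c.id, p.name, c.sales FROM authors p JOIN novels c ON c.author_id = p.id

Result:
id | name    | sales
---+---------+------
1  | Orwell  | 75758
2  | Le Guin | 50031
3  | Austen  | 9984 
4  | Asimov  | 23936
5  | Le Guin | 35319
6  | Orwell  | 10105
7  | Austen  | 7738 
8  | Asimov  | 38909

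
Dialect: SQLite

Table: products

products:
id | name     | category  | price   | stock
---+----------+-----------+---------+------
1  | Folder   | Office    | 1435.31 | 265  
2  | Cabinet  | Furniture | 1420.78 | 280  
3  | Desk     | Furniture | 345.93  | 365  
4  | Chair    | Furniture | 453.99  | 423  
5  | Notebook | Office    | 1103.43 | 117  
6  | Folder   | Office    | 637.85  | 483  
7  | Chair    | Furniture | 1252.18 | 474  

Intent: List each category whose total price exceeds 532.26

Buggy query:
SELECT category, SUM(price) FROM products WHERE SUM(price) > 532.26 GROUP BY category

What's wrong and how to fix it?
Bug: SUM(price) is an aggregate, but WHERE filters rows before aggregation

Fix: Move the aggregate condition to a HAVING clause

Corrected query:
SELECT category, SUM(price) FROM products GROUP BY category HAVING SUM(price) > 532.26

Result:
category  | SUM(price)
----------+-----------
Furniture | 3472.88   
Office    | 3176.59   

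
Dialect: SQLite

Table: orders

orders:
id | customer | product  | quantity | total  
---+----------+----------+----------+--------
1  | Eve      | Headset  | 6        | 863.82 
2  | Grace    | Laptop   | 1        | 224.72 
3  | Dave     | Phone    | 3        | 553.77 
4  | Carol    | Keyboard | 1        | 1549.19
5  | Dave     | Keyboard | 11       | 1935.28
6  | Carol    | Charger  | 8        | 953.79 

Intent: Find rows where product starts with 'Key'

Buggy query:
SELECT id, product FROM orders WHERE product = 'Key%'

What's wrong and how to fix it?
Bug: Wildcards only work with LIKE; '=' treats '%' as a literal character

Fix: Replace '=' with LIKE so 'Key%' is treated as a pattern

Corrected query:
SELECT id, product FROM orders WHERE product LIKE 'Key%'

Result:
id | product 
---+---------
4  | Keyboard
5  | Keyboard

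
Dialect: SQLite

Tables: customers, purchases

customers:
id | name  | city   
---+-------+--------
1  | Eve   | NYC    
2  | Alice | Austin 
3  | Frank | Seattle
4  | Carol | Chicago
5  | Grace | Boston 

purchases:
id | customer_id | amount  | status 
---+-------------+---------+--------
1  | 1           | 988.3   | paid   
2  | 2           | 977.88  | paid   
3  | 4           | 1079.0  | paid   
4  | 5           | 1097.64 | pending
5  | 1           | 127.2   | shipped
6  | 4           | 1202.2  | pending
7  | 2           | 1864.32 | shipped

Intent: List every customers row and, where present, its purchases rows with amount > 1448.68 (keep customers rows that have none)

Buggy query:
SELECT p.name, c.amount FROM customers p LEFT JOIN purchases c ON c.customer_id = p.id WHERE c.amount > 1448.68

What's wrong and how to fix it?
Bug: A WHERE condition on the right-hand table after LEFT JOIN drops unmatched parents

Fix: Put 'c.amount > 1448.68' in the JOIN's ON clause instead of WHERE

Corrected query:
SELECT p.name, c.amount FROM customers p LEFT JOIN purchases c ON c.customer_id = p.id AND c.amount > 1448.68

Result:
name  | amount 
------+--------
Eve   | NULL   
Alice | 1864.32
Frank | NULL   
Carol | NULL   
Grace | NULL   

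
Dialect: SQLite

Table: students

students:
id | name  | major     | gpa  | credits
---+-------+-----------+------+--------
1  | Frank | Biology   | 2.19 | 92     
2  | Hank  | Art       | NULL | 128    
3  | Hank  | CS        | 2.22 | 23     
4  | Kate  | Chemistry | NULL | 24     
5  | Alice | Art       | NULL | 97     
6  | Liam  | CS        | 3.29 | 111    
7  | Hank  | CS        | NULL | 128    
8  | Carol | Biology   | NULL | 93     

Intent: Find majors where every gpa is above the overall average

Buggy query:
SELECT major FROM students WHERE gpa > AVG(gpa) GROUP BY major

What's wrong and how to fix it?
Bug: WHERE evaluates per row before aggregation, so AVG() is unavailable

Fix: Use a subquery for AVG and a HAVING MIN(...) filter so the condition holds for every row in the group

Corrected query:
SELECT major FROM students GROUP BY major HAVING MIN(gpa) > (SELECT AVG(gpa) FROM students)

Result:
(no rows)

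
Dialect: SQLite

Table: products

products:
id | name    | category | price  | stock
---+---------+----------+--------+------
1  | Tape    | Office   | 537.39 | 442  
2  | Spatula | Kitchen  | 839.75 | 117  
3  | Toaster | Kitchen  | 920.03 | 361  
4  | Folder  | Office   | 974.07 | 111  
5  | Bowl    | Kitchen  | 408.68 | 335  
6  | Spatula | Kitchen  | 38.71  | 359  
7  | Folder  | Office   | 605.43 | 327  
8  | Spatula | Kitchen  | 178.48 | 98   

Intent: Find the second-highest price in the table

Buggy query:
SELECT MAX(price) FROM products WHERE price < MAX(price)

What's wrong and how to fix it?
Bug: The inner MAX is an aggregate inside WHERE, which is not allowed

Fix: Compute the overall MAX in a subquery, then take MAX of rows below it

Corrected query:
SELECT MAX(price) FROM products WHERE price < (SELECT MAX(price) FROM products)

Result:
MAX(price)
----------
920.03    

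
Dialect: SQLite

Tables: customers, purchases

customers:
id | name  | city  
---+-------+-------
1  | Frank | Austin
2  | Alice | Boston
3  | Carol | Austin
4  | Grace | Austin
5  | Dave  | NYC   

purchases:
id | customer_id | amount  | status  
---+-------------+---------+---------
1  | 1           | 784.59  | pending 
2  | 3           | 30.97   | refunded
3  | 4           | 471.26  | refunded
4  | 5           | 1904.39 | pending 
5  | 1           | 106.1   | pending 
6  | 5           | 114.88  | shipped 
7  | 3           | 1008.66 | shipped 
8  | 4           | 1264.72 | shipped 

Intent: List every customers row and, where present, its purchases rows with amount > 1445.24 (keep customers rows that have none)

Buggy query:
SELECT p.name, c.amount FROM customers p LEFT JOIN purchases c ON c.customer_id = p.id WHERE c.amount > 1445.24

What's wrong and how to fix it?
Bug: A WHERE condition on the right-hand table after LEFT JOIN drops unmatched parents

Fix: Put 'c.amount > 1445.24' in the JOIN's ON clause instead of WHERE

Corrected query:
SELECT p.name, c.amount FROM customers p LEFT JOIN purchases c ON c.customer_id = p.id AND c.amount > 1445.24

Result:
name  | amount 
------+--------
Frank | NULL   
Alice | NULL   
Carol | NULL   
Grace | NULL   
Dave  | 1904.39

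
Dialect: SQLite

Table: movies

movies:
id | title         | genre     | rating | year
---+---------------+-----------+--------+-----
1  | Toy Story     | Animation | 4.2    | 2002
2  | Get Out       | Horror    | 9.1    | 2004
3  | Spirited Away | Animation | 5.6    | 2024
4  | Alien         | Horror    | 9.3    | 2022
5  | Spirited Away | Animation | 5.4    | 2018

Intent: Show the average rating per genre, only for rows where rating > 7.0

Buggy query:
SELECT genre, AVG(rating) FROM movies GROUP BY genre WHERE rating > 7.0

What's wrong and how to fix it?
Bug: WHERE cannot follow GROUP BY

Fix: Move the WHERE clause before GROUP BY

Corrected query:
SELECT genre, AVG(rating) FROM movies WHERE rating > 7.0 GROUP BY genre

Result:
genre  | AVG(rating)
-------+------------
Horror | 9.2        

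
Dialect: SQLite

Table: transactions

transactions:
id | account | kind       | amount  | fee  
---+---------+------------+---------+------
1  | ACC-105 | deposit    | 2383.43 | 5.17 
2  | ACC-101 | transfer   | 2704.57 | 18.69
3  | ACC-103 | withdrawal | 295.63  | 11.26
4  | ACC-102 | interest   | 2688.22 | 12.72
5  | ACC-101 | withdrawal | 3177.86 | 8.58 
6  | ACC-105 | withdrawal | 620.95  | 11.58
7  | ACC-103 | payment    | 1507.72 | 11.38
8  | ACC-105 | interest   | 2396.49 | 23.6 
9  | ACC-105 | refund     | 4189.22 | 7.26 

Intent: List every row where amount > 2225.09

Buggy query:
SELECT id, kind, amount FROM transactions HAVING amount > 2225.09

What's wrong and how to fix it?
Bug: HAVING filters the output of aggregation, but this query has no GROUP BY and no aggregate functions, so SQLite rejects it (HAVING clause on a non-aggregate query); the condition here is per row

Fix: Replace HAVING with WHERE since the condition applies to individual rows

Corrected query:
SELECT id, kind, amount FROM transactions WHERE amount > 2225.09

Result:
id | kind       | amount 
---+------------+--------
1  | deposit    | 2383.43
2  | transfer   | 2704.57
4  | interest   | 2688.22
5  | withdrawal | 3177.86
8  | interest   | 2396.49
9  | refund     | 4189.22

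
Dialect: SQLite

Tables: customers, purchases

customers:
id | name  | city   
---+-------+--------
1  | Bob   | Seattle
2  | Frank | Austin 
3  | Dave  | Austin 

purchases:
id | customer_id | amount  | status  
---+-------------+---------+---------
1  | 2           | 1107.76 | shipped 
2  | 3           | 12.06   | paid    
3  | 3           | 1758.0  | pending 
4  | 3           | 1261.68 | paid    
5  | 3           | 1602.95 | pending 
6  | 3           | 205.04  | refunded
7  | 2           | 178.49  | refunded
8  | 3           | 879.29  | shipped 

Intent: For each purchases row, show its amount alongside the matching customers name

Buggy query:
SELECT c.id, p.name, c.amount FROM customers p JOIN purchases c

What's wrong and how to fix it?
Bug: JOIN with no ON clause produces a cartesian product; every purchases row pairs with every customers row

Fix: Add ON c.customer_id = p.id to the JOIN

Corrected query:
SELECT c.id, p.name, c.amount FROM customers p JOIN purchases c ON c.customer_id = p.id

Result:
id | name  | amount 
---+-------+--------
1  | Frank | 1107.76
2  | Dave  | 12.06  
3  | Dave  | 1758   
4  | Dave  | 1261.68
5  | Dave  | 1602.95
6  | Dave  | 205.04 
7  | Frank | 178.49 
8  | Dave  | 879.29 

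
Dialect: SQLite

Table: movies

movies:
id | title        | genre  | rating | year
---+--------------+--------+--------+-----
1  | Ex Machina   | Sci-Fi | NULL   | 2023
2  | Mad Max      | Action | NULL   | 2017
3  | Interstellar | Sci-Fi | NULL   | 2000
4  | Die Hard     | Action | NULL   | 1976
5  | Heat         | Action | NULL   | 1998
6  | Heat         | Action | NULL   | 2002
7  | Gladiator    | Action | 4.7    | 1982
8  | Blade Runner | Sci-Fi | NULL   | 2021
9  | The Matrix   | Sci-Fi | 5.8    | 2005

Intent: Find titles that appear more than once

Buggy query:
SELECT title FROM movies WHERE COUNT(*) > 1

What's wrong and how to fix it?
Bug: WHERE can't reference COUNT(*); aggregates are computed after WHERE

Fix: GROUP BY title, then filter groups with HAVING COUNT(*) > 1

Corrected query:
SELECT title FROM movies GROUP BY title HAVING COUNT(*) > 1

Result:
title
-----
Heat 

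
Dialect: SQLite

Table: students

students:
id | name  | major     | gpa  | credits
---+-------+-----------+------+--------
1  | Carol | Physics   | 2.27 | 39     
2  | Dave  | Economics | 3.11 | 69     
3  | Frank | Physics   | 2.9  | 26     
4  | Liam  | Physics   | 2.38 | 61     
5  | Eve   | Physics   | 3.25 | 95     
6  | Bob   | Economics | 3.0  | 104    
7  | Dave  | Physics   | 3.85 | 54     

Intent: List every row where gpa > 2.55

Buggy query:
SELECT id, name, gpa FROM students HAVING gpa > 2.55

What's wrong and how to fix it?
Bug: HAVING filters the output of aggregation, but this query has no GROUP BY and no aggregate functions, so SQLite rejects it (HAVING clause on a non-aggregate query); the condition here is per row

Fix: Use WHERE for row-level filtering

Corrected query:
SELECT id, name, gpa FROM students WHERE gpa > 2.55

Result:
id | name  | gpa 
---+-------+-----
2  | Dave  | 3.11
3  | Frank | 2.9 
5  | Eve   | 3.25
6  | Bob   | 3   
7  | Dave  | 3.85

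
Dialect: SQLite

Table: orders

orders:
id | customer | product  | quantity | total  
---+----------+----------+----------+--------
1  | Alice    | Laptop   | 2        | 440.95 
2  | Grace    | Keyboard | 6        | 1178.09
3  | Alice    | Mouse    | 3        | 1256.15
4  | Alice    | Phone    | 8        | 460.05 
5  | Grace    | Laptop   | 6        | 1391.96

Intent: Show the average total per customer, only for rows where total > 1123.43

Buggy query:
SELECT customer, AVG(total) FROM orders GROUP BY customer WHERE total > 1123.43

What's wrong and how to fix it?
Bug: Row-level WHERE must come before GROUP BY in the clause order

Fix: Move the WHERE clause before GROUP BY

Corrected query:
SELECT customer, AVG(total) FROM orders WHERE total > 1123.43 GROUP BY customer

Result:
customer | AVG(total)
---------+-----------
Alice    | 1256.15   
Grace    | 1285.025  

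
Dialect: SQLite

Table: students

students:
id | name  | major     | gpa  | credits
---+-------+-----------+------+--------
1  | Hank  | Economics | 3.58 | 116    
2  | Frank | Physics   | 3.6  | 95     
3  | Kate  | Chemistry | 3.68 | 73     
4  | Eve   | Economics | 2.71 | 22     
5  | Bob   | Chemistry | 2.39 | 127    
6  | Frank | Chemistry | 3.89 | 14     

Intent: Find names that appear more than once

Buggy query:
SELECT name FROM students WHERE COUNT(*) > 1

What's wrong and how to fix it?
Bug: WHERE can't reference COUNT(*); aggregates are computed after WHERE

Fix: Group first, then use HAVING for the count condition

Corrected query:
SELECT name FROM students GROUP BY name HAVING COUNT(*) > 1

Result:
name 
-----
Frank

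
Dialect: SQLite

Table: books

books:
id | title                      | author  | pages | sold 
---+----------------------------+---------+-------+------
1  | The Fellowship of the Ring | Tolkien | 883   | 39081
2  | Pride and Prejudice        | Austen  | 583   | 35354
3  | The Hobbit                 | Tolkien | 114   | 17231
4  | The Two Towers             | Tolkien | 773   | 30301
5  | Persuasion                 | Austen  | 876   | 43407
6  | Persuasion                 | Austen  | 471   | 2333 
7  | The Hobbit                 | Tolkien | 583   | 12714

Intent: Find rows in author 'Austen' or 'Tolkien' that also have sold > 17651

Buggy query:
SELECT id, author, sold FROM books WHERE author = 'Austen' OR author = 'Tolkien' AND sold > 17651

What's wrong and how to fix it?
Bug: AND binds tighter than OR, so this parses as author = 'Austen' OR (author = 'Tolkien' AND sold > 17651)

Fix: Group the OR with parentheses (or use IN), then AND the threshold

Corrected query:
SELECT id, author, sold FROM books WHERE (author = 'Austen' OR author = 'Tolkien') AND sold > 17651

Result:
id | author  | sold 
---+---------+------
1  | Tolkien | 39081
2  | Austen  | 35354
4  | Tolkien | 30301
5  | Austen  | 43407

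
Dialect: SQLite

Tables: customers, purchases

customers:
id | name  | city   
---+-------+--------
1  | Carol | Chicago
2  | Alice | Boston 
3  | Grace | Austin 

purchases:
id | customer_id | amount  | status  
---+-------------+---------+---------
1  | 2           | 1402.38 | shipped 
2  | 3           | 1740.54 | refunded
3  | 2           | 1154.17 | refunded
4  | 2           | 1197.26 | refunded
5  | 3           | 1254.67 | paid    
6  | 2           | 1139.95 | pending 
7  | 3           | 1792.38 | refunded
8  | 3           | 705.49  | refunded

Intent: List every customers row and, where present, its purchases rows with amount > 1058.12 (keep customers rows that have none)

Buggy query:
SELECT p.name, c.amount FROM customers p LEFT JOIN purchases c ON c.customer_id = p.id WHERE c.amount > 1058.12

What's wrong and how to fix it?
Bug: Filtering c.amount in WHERE discards the NULL rows produced by LEFT JOIN, turning it into an inner join

Fix: Move the right-table condition into the ON clause so unmatched parents are kept

Corrected query:
SELECT p.name, c.amount FROM customers p LEFT JOIN purchases c ON c.customer_id = p.id AND c.amount > 1058.12

Result:
name  | amount 
------+--------
Carol | NULL   
Alice | 1139.95
Alice | 1154.17
Alice | 1197.26
Alice | 1402.38
Grace | 1254.67
Grace | 1740.54
Grace | 1792.38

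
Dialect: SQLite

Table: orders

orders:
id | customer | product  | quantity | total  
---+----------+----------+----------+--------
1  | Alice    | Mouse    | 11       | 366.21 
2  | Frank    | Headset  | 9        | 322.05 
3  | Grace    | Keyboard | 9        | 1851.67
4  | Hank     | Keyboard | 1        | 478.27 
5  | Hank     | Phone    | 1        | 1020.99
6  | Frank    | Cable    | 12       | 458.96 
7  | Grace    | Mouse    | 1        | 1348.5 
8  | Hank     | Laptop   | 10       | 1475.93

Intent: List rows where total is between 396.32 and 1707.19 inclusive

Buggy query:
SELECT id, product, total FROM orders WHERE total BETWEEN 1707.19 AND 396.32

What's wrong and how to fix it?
Bug: BETWEEN expects the lower bound first; with 1707.19 AND 396.32 the range is empty

Fix: Swap the bounds so the smaller value comes first

Corrected query:
SELECT id, product, total FROM orders WHERE total BETWEEN 396.32 AND 1707.19

Result:
id | product  | total  
---+----------+--------
4  | Keyboard | 478.27 
5  | Phone    | 1020.99
6  | Cable    | 458.96 
7  | Mouse    | 1348.5 
8  | Laptop   | 1475.93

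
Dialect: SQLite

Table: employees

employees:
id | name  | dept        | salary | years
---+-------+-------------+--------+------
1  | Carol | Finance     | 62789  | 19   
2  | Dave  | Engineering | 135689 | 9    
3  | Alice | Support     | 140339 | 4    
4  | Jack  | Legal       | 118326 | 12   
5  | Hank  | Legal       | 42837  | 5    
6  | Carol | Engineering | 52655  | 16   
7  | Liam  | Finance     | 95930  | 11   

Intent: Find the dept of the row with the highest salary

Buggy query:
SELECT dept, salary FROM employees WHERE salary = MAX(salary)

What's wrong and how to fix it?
Bug: MAX(salary) is an aggregate and cannot be used directly in WHERE

Fix: Wrap MAX in a scalar subquery so WHERE compares against a single value

Corrected query:
SELECT dept, salary FROM employees WHERE salary = (SELECT MAX(salary) FROM employees)

Result:
dept    | salary
--------+-------
Support | 140339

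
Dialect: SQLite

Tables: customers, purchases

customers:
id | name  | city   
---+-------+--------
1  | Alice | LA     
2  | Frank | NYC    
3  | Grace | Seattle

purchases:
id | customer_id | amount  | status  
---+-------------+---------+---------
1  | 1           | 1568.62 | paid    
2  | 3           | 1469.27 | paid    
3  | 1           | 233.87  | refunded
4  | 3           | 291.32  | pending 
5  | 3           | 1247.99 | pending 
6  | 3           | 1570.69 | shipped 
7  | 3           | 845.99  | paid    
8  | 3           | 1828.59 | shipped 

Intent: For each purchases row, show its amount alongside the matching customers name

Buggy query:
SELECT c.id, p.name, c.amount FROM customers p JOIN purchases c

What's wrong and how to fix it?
Bug: JOIN with no ON clause produces a cartesian product; every purchases row pairs with every customers row

Fix: Add ON c.customer_id = p.id to the JOIN

Corrected query:
SELECT c.id, p.name, c.amount FROM customers p JOIN purchases c ON c.customer_id = p.id

Result:
id | name  | amount 
---+-------+--------
1  | Alice | 1568.62
2  | Grace | 1469.27
3  | Alice | 233.87 
4  | Grace | 291.32 
5  | Grace | 1247.99
6  | Grace | 1570.69
7  | Grace | 845.99 
8  | Grace | 1828.59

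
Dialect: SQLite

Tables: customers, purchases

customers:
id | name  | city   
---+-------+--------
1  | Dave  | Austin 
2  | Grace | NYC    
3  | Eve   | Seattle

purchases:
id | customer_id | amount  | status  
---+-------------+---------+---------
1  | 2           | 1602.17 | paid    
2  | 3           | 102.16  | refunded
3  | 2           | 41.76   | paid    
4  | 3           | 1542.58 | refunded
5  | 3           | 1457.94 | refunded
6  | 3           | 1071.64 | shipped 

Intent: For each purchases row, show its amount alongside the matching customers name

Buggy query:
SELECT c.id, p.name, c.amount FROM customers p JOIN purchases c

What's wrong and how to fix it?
Bug: Missing join condition: each purchases row is matched to all customers rows instead of just its own

Fix: Add ON c.customer_id = p.id to the JOIN

Corrected query:
SELECT c.id, p.name, c.amount FROM customers p JOIN purchases c ON c.customer_id = p.id

Result:
id | name  | amount 
---+-------+--------
1  | Grace | 1602.17
2  | Eve   | 102.16 
3  | Grace | 41.76  
4  | Eve   | 1542.58
5  | Eve   | 1457.94
6  | Eve   | 1071.64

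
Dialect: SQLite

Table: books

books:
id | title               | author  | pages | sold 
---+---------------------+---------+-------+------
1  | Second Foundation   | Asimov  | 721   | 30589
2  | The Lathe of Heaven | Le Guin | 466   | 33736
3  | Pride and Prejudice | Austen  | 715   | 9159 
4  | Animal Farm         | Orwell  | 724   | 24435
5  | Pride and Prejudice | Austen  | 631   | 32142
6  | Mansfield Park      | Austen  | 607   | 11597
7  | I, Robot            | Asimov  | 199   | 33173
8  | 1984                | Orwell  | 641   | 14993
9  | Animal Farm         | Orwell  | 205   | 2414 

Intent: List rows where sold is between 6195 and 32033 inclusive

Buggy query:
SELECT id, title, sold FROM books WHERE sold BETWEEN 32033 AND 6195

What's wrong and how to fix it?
Bug: The bounds are reversed; BETWEEN a AND b requires a <= b to match anything

Fix: Swap the bounds so the smaller value comes first

Corrected query:
SELECT id, title, sold FROM books WHERE sold BETWEEN 6195 AND 32033

Result:
id | title               | sold 
---+---------------------+------
1  | Second Foundation   | 30589
3  | Pride and Prejudice | 9159 
4  | Animal Farm         | 24435
6  | Mansfield Park      | 11597
8  | 1984                | 14993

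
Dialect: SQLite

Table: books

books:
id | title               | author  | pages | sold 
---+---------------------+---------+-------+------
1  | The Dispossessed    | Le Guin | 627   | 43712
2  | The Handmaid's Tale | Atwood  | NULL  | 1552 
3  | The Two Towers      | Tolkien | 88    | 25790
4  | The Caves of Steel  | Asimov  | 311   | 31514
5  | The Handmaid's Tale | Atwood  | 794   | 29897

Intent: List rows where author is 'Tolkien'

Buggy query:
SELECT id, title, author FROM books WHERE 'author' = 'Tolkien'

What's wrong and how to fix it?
Bug: 'author' in single quotes is a string literal, not the column; the comparison is literal-vs-literal and never true

Fix: Remove the quotes around the column name (or use double quotes for an identifier)

Corrected query:
SELECT id, title, author FROM books WHERE author = 'Tolkien'

Result:
id | title          | author 
---+----------------+--------
3  | The Two Towers | Tolkien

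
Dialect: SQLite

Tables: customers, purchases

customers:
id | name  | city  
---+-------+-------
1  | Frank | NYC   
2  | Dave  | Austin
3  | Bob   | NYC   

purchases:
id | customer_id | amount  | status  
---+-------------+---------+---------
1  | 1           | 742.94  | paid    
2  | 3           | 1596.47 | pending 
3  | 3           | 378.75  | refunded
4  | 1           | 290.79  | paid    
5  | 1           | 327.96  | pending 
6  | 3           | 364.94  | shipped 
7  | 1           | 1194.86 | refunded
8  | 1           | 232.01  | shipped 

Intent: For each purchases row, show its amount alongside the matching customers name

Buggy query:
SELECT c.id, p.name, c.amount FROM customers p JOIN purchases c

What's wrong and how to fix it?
Bug: JOIN with no ON clause produces a cartesian product; every purchases row pairs with every customers row

Fix: Add ON c.customer_id = p.id to the JOIN

Corrected query:
SELECT c.id, p.name, c.amount FROM customers p JOIN purchases c ON c.customer_id = p.id

Result:
id | name  | amount 
---+-------+--------
1  | Frank | 742.94 
2  | Bob   | 1596.47
3  | Bob   | 378.75 
4  | Frank | 290.79 
5  | Frank | 327.96 
6  | Bob   | 364.94 
7  | Frank | 1194.86
8  | Frank | 232.01 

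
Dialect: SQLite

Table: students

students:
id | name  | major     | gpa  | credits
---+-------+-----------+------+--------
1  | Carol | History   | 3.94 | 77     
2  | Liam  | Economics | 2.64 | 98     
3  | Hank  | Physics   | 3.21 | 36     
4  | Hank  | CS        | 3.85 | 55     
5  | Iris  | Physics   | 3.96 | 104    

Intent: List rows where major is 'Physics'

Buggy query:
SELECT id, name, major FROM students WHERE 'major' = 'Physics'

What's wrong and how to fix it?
Bug: 'major' in single quotes is a string literal, not the column; the comparison is literal-vs-literal and never true

Fix: Reference the column as major without single quotes

Corrected query:
SELECT id, name, major FROM students WHERE major = 'Physics'

Result:
id | name | major  
---+------+--------
3  | Hank | Physics
5  | Iris | Physics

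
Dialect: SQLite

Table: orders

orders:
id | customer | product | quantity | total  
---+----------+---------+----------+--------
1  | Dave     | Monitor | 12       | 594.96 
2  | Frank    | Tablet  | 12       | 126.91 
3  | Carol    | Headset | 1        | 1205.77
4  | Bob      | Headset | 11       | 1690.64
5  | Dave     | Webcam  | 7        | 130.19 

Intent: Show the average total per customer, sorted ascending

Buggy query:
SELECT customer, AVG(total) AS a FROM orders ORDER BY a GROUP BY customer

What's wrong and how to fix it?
Bug: GROUP BY must precede ORDER BY

Fix: Reorder: SELECT … FROM … GROUP BY … ORDER BY …

Corrected query:
SELECT customer, AVG(total) AS a FROM orders GROUP BY customer ORDER BY a

Result:
customer | a      
---------+--------
Frank    | 126.91 
Dave     | 362.575
Carol    | 1205.77
Bob      | 1690.64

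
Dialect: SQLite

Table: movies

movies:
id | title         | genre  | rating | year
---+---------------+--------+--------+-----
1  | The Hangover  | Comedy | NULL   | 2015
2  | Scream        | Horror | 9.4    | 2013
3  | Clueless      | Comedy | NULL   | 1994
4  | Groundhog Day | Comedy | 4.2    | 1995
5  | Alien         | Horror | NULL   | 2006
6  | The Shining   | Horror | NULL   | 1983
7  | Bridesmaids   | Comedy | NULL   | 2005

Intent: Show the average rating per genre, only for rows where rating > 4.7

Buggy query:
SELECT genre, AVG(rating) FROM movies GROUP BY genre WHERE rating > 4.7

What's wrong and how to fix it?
Bug: WHERE cannot follow GROUP BY

Fix: Place WHERE between FROM and GROUP BY

Corrected query:
SELECT genre, AVG(rating) FROM movies WHERE rating > 4.7 GROUP BY genre

Result:
genre  | AVG(rating)
-------+------------
Horror | 9.4        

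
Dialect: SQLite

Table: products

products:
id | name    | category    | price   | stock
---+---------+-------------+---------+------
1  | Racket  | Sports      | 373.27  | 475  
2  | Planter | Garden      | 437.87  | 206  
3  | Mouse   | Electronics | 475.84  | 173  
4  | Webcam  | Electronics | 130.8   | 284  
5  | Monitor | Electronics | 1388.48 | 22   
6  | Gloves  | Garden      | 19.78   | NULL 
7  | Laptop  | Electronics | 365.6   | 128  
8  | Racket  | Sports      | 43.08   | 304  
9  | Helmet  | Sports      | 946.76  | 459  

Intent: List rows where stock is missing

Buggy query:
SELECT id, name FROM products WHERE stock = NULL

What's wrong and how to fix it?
Bug: '= NULL' is always unknown in SQL three-valued logic, so no rows match

Fix: Use IS NULL to test for NULL

Corrected query:
SELECT id, name FROM products WHERE stock IS NULL

Result:
id | name  
---+-------
6  | Gloves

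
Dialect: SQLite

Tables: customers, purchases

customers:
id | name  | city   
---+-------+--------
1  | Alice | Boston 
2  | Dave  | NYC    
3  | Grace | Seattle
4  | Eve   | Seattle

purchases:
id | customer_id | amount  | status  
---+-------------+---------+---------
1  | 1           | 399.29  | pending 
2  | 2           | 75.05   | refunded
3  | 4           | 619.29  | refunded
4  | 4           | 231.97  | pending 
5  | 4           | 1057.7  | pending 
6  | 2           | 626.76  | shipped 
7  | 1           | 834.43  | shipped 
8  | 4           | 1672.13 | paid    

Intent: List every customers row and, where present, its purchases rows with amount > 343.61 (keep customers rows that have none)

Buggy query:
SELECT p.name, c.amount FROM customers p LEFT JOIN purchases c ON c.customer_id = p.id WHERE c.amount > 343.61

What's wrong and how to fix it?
Bug: A WHERE condition on the right-hand table after LEFT JOIN drops unmatched parents

Fix: Put 'c.amount > 343.61' in the JOIN's ON clause instead of WHERE

Corrected query:
SELECT p.name, c.amount FROM customers p LEFT JOIN purchases c ON c.customer_id = p.id AND c.amount > 343.61

Result:
name  | amount 
------+--------
Alice | 399.29 
Alice | 834.43 
Dave  | 626.76 
Grace | NULL   
Eve   | 619.29 
Eve   | 1057.7 
Eve   | 1672.13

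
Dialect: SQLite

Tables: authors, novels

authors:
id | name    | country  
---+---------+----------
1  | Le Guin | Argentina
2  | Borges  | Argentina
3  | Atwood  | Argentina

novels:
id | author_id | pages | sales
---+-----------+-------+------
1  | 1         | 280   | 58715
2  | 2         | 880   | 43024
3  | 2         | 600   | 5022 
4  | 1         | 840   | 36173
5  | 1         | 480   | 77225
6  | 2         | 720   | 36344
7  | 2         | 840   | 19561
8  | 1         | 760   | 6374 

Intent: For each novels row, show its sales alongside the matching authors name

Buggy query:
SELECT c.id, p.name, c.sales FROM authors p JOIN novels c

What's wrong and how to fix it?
Bug: Missing join condition: each novels row is matched to all authors rows instead of just its own

Fix: Specify the join condition linking the foreign key to the parent id

Corrected query:
SELECT c.id, p.name, c.sales FROM authors p JOIN novels c ON c.author_id = p.id

Result:
id | name    | sales
---+---------+------
1  | Le Guin | 58715
2  | Borges  | 43024
3  | Borges  | 5022 
4  | Le Guin | 36173
5  | Le Guin | 77225
6  | Borges  | 36344
7  | Borges  | 19561
8  | Le Guin | 6374 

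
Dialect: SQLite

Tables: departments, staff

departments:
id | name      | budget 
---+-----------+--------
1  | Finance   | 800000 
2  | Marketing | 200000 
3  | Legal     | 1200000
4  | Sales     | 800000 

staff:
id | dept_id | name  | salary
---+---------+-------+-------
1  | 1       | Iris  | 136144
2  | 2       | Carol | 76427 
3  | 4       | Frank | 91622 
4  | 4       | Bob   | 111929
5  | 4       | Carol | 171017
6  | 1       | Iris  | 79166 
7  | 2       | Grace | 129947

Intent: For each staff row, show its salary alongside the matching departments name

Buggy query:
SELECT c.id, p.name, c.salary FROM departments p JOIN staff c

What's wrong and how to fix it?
Bug: Missing join condition: each staff row is matched to all departments rows instead of just its own

Fix: Add ON c.dept_id = p.id to the JOIN

Corrected query:
SELECT c.id, p.name, c.salary FROM departments p JOIN staff c ON c.dept_id = p.id

Result:
id | name      | salary
---+-----------+-------
1  | Finance   | 136144
2  | Marketing | 76427 
3  | Sales     | 91622 
4  | Sales     | 111929
5  | Sales     | 171017
6  | Finance   | 79166 
7  | Marketing | 129947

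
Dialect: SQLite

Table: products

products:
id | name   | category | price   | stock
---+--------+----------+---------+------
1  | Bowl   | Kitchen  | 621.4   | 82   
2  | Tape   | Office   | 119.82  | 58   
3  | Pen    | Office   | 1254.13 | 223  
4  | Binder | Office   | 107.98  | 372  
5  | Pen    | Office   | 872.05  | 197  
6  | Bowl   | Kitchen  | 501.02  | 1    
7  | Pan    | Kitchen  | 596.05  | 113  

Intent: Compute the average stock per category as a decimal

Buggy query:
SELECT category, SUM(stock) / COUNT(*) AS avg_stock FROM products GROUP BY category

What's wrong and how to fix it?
Bug: Both operands are integers, so '/' performs integer division and truncates

Fix: Cast one side to REAL so the division keeps the fractional part

Corrected query:
SELECT category, SUM(stock) * 1.0 / COUNT(*) AS avg_stock FROM products GROUP BY category

Result:
category | avg_stock
---------+----------
Kitchen  | 65.333333
Office   | 212.5    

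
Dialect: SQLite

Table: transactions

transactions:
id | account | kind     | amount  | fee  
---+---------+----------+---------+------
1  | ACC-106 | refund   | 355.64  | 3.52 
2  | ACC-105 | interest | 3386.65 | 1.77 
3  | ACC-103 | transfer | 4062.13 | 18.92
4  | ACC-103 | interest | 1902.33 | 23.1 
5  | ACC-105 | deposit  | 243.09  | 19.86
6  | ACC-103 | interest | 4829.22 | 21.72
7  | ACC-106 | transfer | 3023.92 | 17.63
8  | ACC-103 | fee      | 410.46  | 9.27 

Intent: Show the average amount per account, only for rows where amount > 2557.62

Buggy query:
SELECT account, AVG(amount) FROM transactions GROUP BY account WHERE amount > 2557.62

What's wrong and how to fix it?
Bug: Row-level WHERE must come before GROUP BY in the clause order

Fix: Move the WHERE clause before GROUP BY

Corrected query:
SELECT account, AVG(amount) FROM transactions WHERE amount > 2557.62 GROUP BY account

Result:
account | AVG(amount)
--------+------------
ACC-103 | 4445.675   
ACC-105 | 3386.65    
ACC-106 | 3023.92    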